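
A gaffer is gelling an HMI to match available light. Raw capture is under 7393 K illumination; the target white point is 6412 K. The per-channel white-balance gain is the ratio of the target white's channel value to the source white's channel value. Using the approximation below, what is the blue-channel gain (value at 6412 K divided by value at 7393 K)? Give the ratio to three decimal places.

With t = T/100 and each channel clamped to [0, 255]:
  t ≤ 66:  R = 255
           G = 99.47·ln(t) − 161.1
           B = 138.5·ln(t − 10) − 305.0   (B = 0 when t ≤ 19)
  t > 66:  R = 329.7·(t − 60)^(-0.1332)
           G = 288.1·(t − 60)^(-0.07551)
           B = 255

0.972

At 7393 K (t = 73.93):
  B = 255 by definition for t > 66.
At 6412 K (t = 64.12):
  B = 138.5·ln(64.12 − 10) − 305.0 = 138.5·ln 54.12 − 305.0 = 138.5·3.9912 − 305.0 = 247.782.
Gain = 247.782 / 255.000 = 0.9717 → 0.972.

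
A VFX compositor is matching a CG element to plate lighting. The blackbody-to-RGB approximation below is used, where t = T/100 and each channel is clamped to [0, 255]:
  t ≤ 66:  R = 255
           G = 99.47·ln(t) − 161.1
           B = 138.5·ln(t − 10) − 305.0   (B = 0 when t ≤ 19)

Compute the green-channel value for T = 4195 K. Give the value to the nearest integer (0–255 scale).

211

t = 4195/100 = 41.95; the t ≤ 66 branch applies.
G = 99.47·ln 41.95 − 161.1 = 99.47·3.7365 − 161.1 = 210.568.
Rounded: 211.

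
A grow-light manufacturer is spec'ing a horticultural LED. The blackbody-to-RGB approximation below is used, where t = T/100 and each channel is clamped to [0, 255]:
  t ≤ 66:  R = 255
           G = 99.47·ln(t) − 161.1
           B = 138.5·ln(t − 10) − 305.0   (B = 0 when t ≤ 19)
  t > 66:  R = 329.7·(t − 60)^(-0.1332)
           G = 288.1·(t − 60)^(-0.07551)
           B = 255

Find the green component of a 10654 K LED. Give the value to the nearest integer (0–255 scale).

216

t = 10654/100 = 106.54; the t > 66 branch applies.
G = 288.1·(106.54 − 60)^(-0.07551) = 288.1·46.54^(-0.07551) = 288.1·0.74828 = 215.579.
Rounded: 216.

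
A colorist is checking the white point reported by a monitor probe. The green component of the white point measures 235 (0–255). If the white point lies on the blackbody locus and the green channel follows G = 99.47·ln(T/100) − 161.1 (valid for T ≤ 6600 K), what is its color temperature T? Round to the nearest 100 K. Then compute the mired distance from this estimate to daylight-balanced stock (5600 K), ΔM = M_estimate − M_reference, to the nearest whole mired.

+7 mireds

ln t = (235 + 161.1) / 99.47 = 3.9821.
t = e^3.9821 = 53.630.
T = 100·t = 5363 K → 5400 K to the nearest 100 K.
M_estimate = 10⁶/5400 = 185.19; M_reference = 10⁶/5600 = 178.57.
ΔM = 185.19 − 178.57 = 6.61 → +7 mireds.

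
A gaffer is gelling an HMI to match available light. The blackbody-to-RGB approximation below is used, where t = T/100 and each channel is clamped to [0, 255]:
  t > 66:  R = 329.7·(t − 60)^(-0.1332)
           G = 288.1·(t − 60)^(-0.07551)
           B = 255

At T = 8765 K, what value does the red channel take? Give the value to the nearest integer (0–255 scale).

t = 8765/100 = 87.65; the t > 66 branch applies.
R = 329.7·(87.65 − 60)^(-0.1332) = 329.7·27.65^(-0.1332) = 329.7·0.64264 = 211.878.
Rounded: 212.

212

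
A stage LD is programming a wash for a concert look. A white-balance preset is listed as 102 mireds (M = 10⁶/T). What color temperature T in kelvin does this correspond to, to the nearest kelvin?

9804 K

T = 10⁶ / 102 = 9803.92 K → 9804 K.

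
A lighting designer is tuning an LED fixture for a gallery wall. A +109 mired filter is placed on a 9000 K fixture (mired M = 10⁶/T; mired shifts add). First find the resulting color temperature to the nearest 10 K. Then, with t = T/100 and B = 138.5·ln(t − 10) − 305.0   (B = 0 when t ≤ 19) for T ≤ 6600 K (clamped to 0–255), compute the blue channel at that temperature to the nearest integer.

189

M_in = 10⁶/9000 = 111.11; M_out = 111.11 + (+109) = 220.11.
T_out = 10⁶/220.11 = 4543.2 K → 4540 K; t = 45.4.
B = 138.5·ln(45.4 − 10) − 305.0 = 138.5·ln 35.4 − 305.0 = 138.5·3.5667 − 305.0 = 188.990.
Rounded: 189.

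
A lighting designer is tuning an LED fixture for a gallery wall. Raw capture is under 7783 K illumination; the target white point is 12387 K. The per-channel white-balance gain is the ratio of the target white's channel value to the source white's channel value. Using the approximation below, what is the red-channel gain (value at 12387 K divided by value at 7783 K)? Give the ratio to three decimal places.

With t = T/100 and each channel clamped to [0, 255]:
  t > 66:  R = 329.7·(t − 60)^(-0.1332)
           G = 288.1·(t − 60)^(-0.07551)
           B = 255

0.844

At 7783 K (t = 77.83):
  R = 329.7·(77.83 − 60)^(-0.1332) = 329.7·17.83^(-0.1332) = 329.7·0.68131 = 224.629.
At 12387 K (t = 123.87):
  R = 329.7·(123.87 − 60)^(-0.1332) = 329.7·63.87^(-0.1332) = 329.7·0.57482 = 189.519.
Gain = 189.519 / 224.629 = 0.8437 → 0.844.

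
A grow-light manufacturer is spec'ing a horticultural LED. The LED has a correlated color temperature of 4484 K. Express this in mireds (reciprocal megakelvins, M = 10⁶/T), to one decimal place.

M = 10⁶ / 4484 = 223.015 → 223.0 mireds.

223.0 mireds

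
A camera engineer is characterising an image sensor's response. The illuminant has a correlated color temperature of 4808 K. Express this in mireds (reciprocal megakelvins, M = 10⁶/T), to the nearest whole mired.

208 mireds

M = 10⁶ / 4808 = 207.987 → 208 mireds.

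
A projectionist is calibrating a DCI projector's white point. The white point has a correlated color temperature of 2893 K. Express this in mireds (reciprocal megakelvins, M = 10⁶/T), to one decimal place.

M = 10⁶ / 2893 = 345.662 → 345.7 mireds.

345.7 mireds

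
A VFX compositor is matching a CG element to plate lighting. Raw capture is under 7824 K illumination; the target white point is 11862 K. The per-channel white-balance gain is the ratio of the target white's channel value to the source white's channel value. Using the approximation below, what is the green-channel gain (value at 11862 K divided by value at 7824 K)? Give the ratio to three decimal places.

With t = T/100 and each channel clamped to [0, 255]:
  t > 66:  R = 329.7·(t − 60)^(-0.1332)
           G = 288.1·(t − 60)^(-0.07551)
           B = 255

At 7824 K (t = 78.24):
  G = 288.1·(78.24 − 60)^(-0.07551) = 288.1·18.24^(-0.07551) = 288.1·0.80312 = 231.379.
At 11862 K (t = 118.62):
  G = 288.1·(118.62 − 60)^(-0.07551) = 288.1·58.62^(-0.07551) = 288.1·0.73535 = 211.855.
Gain = 211.855 / 231.379 = 0.9156 → 0.916.

0.916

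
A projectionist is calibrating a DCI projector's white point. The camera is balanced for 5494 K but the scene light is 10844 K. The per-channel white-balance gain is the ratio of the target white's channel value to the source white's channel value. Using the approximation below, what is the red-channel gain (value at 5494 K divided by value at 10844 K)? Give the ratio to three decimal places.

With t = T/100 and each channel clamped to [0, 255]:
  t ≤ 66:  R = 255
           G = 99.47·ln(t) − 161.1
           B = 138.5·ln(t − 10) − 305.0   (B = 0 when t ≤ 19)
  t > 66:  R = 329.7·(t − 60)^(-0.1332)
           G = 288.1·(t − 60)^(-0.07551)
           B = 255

At 10844 K (t = 108.44):
  R = 329.7·(108.44 − 60)^(-0.1332) = 329.7·48.44^(-0.1332) = 329.7·0.59639 = 196.630.
At 5494 K (t = 54.94):
  R = 255 by definition for t ≤ 66.
Gain = 255.000 / 196.630 = 1.2969 → 1.297.

1.297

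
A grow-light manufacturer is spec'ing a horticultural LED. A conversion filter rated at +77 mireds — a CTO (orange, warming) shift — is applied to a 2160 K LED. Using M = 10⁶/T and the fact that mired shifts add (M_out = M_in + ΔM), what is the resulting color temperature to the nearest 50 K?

1850 K

M_in = 10⁶/2160 = 462.96 mireds.
M_out = 462.96 + (+77) = 539.96 mireds.
T_out = 10⁶/539.96 = 1852.0 K → 1850 K.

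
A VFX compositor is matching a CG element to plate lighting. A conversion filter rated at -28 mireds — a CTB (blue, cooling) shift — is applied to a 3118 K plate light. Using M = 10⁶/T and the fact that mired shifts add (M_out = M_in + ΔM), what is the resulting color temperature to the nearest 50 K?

M_in = 10⁶/3118 = 320.72 mireds.
M_out = 320.72 + (-28) = 292.72 mireds.
T_out = 10⁶/292.72 = 3416.3 K → 3400 K.

3400 K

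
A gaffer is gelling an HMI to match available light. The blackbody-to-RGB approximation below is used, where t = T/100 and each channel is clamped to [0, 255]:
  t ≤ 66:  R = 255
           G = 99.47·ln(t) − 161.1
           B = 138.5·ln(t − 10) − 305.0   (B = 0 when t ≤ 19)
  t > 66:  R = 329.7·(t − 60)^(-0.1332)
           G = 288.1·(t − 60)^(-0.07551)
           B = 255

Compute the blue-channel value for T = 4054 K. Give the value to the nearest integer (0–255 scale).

169

t = 4054/100 = 40.54; the t ≤ 66 branch applies.
B = 138.5·ln(40.54 − 10) − 305.0 = 138.5·ln 30.54 − 305.0 = 138.5·3.4190 − 305.0 = 168.537.
Rounded: 169.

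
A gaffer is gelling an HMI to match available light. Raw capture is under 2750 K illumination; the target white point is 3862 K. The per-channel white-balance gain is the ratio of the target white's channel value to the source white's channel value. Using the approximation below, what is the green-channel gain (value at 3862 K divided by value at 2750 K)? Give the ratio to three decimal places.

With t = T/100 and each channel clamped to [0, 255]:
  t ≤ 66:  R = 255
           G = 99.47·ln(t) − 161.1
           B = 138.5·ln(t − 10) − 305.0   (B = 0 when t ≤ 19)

At 2750 K (t = 27.5):
  G = 99.47·ln 27.5 − 161.1 = 99.47·3.3142 − 161.1 = 168.562.
At 3862 K (t = 38.62):
  G = 99.47·ln 38.62 − 161.1 = 99.47·3.6538 − 161.1 = 202.341.
Gain = 202.341 / 168.562 = 1.2004 → 1.200.

1.200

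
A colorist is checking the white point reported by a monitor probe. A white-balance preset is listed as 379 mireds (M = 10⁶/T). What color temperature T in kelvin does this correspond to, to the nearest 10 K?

T = 10⁶ / 379 = 2638.52 K → 2640 K.

2640 K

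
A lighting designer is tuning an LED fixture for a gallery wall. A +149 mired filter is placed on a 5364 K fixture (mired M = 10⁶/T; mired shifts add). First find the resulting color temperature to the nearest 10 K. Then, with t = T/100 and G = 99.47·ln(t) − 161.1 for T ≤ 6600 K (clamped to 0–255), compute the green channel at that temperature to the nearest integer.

177

M_in = 10⁶/5364 = 186.43; M_out = 186.43 + (+149) = 335.43.
T_out = 10⁶/335.43 = 2981.3 K → 2980 K; t = 29.8.
G = 99.47·ln 29.8 − 161.1 = 99.47·3.3945 − 161.1 = 176.552.
Rounded: 177.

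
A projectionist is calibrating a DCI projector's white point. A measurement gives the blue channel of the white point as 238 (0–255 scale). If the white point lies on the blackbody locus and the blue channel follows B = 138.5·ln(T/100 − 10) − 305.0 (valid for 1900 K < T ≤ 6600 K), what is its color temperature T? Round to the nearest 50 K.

ln(t − 10) = (238 + 305.0) / 138.5 = 3.9206.
t − 10 = e^3.9206 = 50.430, so t = 60.430.
T = 100·t = 6043 K → 6050 K to the nearest 50 K.

6050 K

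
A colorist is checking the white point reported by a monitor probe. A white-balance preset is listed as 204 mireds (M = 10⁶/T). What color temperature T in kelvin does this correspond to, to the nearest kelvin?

4902 K

T = 10⁶ / 204 = 4901.96 K → 4902 K.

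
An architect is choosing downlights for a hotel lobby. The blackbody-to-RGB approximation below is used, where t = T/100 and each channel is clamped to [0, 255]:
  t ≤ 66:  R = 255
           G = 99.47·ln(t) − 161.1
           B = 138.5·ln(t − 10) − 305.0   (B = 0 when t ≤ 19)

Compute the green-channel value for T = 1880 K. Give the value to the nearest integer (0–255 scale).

131

t = 1880/100 = 18.8; the t ≤ 66 branch applies.
G = 99.47·ln 18.8 − 161.1 = 99.47·2.9339 − 161.1 = 130.731.
Rounded: 131.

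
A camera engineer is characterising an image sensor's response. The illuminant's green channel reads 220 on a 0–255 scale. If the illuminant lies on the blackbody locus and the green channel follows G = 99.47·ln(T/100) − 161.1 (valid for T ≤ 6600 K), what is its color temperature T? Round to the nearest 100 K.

ln t = (220 + 161.1) / 99.47 = 3.8313.
t = e^3.8313 = 46.123.
T = 100·t = 4612 K → 4600 K to the nearest 100 K.

4600 K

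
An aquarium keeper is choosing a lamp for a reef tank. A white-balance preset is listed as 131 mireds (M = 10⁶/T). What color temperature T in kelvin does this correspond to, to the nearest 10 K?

T = 10⁶ / 131 = 7633.59 K → 7630 K.

7630 K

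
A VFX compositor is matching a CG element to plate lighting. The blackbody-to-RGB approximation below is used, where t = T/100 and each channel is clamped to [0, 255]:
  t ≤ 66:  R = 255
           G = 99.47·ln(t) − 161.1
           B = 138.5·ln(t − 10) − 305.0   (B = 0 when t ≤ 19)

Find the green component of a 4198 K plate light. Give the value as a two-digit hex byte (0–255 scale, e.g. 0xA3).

0xD3

t = 4198/100 = 41.98; the t ≤ 66 branch applies.
G = 99.47·ln 41.98 − 161.1 = 99.47·3.7372 − 161.1 = 210.639.
Rounded: 211; in hex, 0xD3.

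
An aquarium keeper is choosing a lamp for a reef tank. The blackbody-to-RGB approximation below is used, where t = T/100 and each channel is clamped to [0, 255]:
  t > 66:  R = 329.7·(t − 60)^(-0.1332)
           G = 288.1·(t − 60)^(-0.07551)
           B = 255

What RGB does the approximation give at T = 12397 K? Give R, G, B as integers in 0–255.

R=189, G=210, B=255

t = 12397/100 = 123.97; the t > 66 branch applies.
R = 329.7·(123.97 − 60)^(-0.1332) = 329.7·63.97^(-0.1332) = 329.7·0.57470 = 189.480.
G = 288.1·(123.97 − 60)^(-0.07551) = 288.1·63.97^(-0.07551) = 288.1·0.73052 = 210.462.
B = 255 by definition for t > 66.
Rounded: (189, 210, 255).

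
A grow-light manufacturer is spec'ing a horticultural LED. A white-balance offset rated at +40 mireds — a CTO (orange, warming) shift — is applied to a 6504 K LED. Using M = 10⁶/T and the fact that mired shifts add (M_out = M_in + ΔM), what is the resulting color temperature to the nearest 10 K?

5160 K

M_in = 10⁶/6504 = 153.75 mireds.
M_out = 153.75 + (+40) = 193.75 mireds.
T_out = 10⁶/193.75 = 5161.2 K → 5160 K.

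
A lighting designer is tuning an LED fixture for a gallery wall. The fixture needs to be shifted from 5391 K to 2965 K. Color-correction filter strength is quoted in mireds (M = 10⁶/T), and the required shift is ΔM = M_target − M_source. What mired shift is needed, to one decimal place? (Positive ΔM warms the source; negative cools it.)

M_source = 10⁶/5391 = 185.494; M_target = 10⁶/2965 = 337.268.
ΔM = 337.268 − 185.494 = 151.774 → +151.8 mireds, a warming shift.

+151.8 mireds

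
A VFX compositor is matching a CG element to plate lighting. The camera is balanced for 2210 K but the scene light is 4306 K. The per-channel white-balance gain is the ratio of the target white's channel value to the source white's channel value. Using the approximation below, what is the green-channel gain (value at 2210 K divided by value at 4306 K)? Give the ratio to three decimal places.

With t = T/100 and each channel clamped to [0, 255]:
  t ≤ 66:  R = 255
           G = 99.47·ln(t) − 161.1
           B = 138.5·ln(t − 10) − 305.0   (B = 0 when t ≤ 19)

At 4306 K (t = 43.06):
  G = 99.47·ln 43.06 − 161.1 = 99.47·3.7626 − 161.1 = 213.165.
At 2210 K (t = 22.1):
  G = 99.47·ln 22.1 − 161.1 = 99.47·3.0956 − 161.1 = 146.817.
Gain = 146.817 / 213.165 = 0.6887 → 0.689.

0.689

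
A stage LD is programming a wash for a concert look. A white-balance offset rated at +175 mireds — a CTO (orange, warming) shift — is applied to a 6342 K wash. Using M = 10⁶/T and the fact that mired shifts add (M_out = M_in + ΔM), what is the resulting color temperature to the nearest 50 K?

3000 K

M_in = 10⁶/6342 = 157.68 mireds.
M_out = 157.68 + (+175) = 332.68 mireds.
T_out = 10⁶/332.68 = 3005.9 K → 3000 K.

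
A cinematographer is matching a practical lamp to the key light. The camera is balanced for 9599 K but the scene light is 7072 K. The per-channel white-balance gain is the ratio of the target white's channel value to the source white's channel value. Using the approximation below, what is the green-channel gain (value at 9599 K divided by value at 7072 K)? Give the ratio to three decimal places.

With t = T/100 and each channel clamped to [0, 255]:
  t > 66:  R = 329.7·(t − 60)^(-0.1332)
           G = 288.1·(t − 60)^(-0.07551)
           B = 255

0.913

At 7072 K (t = 70.72):
  G = 288.1·(70.72 − 60)^(-0.07551) = 288.1·10.72^(-0.07551) = 288.1·0.83601 = 240.854.
At 9599 K (t = 95.99):
  G = 288.1·(95.99 − 60)^(-0.07551) = 288.1·35.99^(-0.07551) = 288.1·0.76294 = 219.804.
Gain = 219.804 / 240.854 = 0.9126 → 0.913.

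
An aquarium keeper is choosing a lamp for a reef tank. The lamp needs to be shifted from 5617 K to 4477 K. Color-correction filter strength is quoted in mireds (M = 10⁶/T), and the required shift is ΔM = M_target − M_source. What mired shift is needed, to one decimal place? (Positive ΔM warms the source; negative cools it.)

M_source = 10⁶/5617 = 178.031; M_target = 10⁶/4477 = 223.364.
ΔM = 223.364 − 178.031 = 45.333 → +45.3 mireds, a warming shift.

+45.3 mireds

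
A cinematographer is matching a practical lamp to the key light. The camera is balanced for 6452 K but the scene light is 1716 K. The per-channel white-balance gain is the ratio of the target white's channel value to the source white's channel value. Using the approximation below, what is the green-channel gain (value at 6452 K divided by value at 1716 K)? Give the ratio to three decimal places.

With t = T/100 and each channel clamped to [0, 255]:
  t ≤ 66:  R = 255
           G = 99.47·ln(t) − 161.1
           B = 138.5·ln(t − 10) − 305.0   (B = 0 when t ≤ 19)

2.083

At 1716 K (t = 17.16):
  G = 99.47·ln 17.16 − 161.1 = 99.47·2.8426 − 161.1 = 121.652.
At 6452 K (t = 64.52):
  G = 99.47·ln 64.52 − 161.1 = 99.47·4.1670 − 161.1 = 253.389.
Gain = 253.389 / 121.652 = 2.0829 → 2.083.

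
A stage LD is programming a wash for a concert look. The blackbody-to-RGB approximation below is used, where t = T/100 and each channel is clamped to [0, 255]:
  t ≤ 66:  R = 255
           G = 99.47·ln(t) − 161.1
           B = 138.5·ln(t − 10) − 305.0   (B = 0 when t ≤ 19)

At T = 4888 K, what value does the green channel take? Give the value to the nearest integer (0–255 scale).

226

t = 4888/100 = 48.88; the t ≤ 66 branch applies.
G = 99.47·ln 48.88 − 161.1 = 99.47·3.8894 − 161.1 = 225.775.
Rounded: 226.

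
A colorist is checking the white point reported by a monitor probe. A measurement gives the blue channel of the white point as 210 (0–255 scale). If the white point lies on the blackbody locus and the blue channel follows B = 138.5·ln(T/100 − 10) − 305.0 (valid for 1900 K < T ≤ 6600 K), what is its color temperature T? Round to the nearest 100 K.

ln(t − 10) = (210 + 305.0) / 138.5 = 3.7184.
t − 10 = e^3.7184 = 41.199, so t = 51.199.
T = 100·t = 5120 K → 5100 K to the nearest 100 K.

5100 K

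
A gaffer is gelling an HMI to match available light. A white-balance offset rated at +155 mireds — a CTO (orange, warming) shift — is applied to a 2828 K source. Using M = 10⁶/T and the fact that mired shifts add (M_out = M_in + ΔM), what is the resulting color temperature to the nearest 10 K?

M_in = 10⁶/2828 = 353.61 mireds.
M_out = 353.61 + (+155) = 508.61 mireds.
T_out = 10⁶/508.61 = 1966.2 K → 1970 K.

1970 K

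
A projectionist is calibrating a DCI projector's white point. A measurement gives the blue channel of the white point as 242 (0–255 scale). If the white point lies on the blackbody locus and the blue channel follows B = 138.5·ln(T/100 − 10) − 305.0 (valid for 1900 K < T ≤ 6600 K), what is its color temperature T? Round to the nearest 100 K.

ln(t − 10) = (242 + 305.0) / 138.5 = 3.9495.
t − 10 = e^3.9495 = 51.907, so t = 61.907.
T = 100·t = 6191 K → 6200 K to the nearest 100 K.

6200 K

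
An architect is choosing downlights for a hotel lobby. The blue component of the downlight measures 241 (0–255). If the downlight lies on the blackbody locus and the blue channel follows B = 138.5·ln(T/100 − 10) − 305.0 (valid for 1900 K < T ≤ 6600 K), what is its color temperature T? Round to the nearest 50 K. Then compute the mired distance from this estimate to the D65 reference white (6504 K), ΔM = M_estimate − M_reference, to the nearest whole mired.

ln(t − 10) = (241 + 305.0) / 138.5 = 3.9422.
t − 10 = e^3.9422 = 51.534, so t = 61.534.
T = 100·t = 6153 K → 6150 K to the nearest 50 K.
M_estimate = 10⁶/6150 = 162.60; M_reference = 10⁶/6504 = 153.75.
ΔM = 162.60 − 153.75 = 8.85 → +9 mireds.

+9 mireds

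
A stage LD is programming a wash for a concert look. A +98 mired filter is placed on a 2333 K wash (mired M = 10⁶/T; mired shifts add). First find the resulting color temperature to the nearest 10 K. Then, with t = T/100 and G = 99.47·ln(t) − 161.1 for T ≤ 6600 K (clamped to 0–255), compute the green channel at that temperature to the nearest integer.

M_in = 10⁶/2333 = 428.63; M_out = 428.63 + (+98) = 526.63.
T_out = 10⁶/526.63 = 1898.9 K → 1900 K; t = 19.
G = 99.47·ln 19 − 161.1 = 99.47·2.9444 − 161.1 = 131.783.
Rounded: 132.

132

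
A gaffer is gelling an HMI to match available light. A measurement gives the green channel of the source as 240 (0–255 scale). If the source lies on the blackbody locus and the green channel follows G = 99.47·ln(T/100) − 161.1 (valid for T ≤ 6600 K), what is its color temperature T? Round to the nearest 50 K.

5650 K

ln t = (240 + 161.1) / 99.47 = 4.0324.
t = e^4.0324 = 56.394.
T = 100·t = 5639 K → 5650 K to the nearest 50 K.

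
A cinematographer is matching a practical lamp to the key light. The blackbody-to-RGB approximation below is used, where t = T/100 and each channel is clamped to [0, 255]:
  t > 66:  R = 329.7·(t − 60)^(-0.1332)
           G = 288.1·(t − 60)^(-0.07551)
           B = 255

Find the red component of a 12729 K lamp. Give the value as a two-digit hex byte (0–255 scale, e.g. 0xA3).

0xBC

t = 12729/100 = 127.29; the t > 66 branch applies.
R = 329.7·(127.29 − 60)^(-0.1332) = 329.7·67.29^(-0.1332) = 329.7·0.57084 = 188.207.
Rounded: 188; in hex, 0xBC.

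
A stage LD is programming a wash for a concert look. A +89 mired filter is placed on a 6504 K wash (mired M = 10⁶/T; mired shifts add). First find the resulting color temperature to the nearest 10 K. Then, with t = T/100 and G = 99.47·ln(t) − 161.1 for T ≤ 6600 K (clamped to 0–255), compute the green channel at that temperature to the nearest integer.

209

M_in = 10⁶/6504 = 153.75; M_out = 153.75 + (+89) = 242.75.
T_out = 10⁶/242.75 = 4119.4 K → 4120 K; t = 41.2.
G = 99.47·ln 41.2 − 161.1 = 99.47·3.7184 − 161.1 = 208.773.
Rounded: 209.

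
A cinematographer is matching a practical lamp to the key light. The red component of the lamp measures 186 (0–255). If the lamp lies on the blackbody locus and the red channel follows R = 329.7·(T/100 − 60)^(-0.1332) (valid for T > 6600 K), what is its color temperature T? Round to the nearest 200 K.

(t − 60)^(-0.1332) = 186/329.7 = 0.56415.
t − 60 = 0.56415^(1/-0.1332) = 0.56415^(-7.508) = 73.521, so t = 133.521.
T = 100·t = 13352 K → 13400 K to the nearest 200 K.

13400 K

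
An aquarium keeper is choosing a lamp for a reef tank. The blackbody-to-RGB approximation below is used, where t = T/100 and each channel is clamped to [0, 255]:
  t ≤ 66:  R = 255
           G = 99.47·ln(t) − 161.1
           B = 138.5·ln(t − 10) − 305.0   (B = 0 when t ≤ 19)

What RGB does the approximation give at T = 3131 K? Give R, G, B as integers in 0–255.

t = 3131/100 = 31.31; the t ≤ 66 branch applies.
R = 255 by definition for t ≤ 66.
G = 99.47·ln 31.31 − 161.1 = 99.47·3.4439 − 161.1 = 181.468.
B = 138.5·ln(31.31 − 10) − 305.0 = 138.5·ln 21.31 − 305.0 = 138.5·3.0592 − 305.0 = 118.696.
Rounded: (255, 181, 119).

R=255, G=181, B=119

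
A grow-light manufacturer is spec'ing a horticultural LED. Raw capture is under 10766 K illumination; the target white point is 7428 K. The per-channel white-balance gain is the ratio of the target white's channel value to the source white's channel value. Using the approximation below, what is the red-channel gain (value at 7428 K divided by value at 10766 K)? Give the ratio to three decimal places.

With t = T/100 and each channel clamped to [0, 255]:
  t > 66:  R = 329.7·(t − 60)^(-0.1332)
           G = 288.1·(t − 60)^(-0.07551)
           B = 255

1.174

At 10766 K (t = 107.66):
  R = 329.7·(107.66 − 60)^(-0.1332) = 329.7·47.66^(-0.1332) = 329.7·0.59768 = 197.056.
At 7428 K (t = 74.28):
  R = 329.7·(74.28 − 60)^(-0.1332) = 329.7·14.28^(-0.1332) = 329.7·0.70176 = 231.371.
Gain = 231.371 / 197.056 = 1.1741 → 1.174.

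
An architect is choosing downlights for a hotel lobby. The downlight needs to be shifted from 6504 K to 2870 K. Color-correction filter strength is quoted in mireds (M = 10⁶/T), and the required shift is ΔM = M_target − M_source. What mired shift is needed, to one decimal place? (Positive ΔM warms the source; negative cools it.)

+194.7 mireds

M_source = 10⁶/6504 = 153.752; M_target = 10⁶/2870 = 348.432.
ΔM = 348.432 − 153.752 = 194.681 → +194.7 mireds, a warming shift.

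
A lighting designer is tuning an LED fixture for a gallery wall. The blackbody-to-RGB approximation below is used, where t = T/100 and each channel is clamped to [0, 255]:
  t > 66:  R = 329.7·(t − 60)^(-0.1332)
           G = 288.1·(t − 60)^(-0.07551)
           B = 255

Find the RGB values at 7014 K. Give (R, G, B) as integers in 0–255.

(242, 242, 255)

t = 7014/100 = 70.14; the t > 66 branch applies.
R = 329.7·(70.14 − 60)^(-0.1332) = 329.7·10.14^(-0.1332) = 329.7·0.73451 = 242.167.
G = 288.1·(70.14 − 60)^(-0.07551) = 288.1·10.14^(-0.07551) = 288.1·0.83953 = 241.867.
B = 255 by definition for t > 66.
Rounded: (242, 242, 255).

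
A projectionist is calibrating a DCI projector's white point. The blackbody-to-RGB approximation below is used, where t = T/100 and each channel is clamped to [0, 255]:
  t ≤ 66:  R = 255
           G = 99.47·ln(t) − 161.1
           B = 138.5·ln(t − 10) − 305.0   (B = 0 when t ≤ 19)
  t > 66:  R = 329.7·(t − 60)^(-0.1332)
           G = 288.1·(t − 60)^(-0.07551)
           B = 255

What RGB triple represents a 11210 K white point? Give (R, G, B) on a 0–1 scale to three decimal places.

(0.764, 0.838, 1.000)

t = 11210/100 = 112.1; the t > 66 branch applies.
R = 329.7·(112.1 − 60)^(-0.1332) = 329.7·52.1^(-0.1332) = 329.7·0.59063 = 194.731.
G = 288.1·(112.1 − 60)^(-0.07551) = 288.1·52.1^(-0.07551) = 288.1·0.74193 = 213.749.
B = 255 by definition for t > 66.
Dividing each by 255: (0.7637, 0.8382, 1.0000) → (0.764, 0.838, 1.000).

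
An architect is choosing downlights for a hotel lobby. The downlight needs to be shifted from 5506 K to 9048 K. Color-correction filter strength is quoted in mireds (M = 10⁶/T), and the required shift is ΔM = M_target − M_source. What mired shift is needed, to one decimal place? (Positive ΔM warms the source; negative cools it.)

-71.1 mireds

M_source = 10⁶/5506 = 181.620; M_target = 10⁶/9048 = 110.522.
ΔM = 110.522 − 181.620 = -71.098 → -71.1 mireds, a cooling shift.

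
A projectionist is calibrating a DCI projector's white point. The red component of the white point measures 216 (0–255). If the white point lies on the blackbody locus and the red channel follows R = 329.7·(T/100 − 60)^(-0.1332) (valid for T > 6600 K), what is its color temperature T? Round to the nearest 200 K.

8400 K

(t − 60)^(-0.1332) = 216/329.7 = 0.65514.
t − 60 = 0.65514^(1/-0.1332) = 0.65514^(-7.508) = 23.926, so t = 83.926.
T = 100·t = 8393 K → 8400 K to the nearest 200 K.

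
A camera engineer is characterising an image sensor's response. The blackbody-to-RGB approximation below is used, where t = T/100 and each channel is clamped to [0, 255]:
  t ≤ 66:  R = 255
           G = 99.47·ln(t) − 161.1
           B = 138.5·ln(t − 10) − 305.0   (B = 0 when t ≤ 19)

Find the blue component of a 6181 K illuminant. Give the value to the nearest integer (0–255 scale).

t = 6181/100 = 61.81; the t ≤ 66 branch applies.
B = 138.5·ln(61.81 − 10) − 305.0 = 138.5·ln 51.81 − 305.0 = 138.5·3.9476 − 305.0 = 241.740.
Rounded: 242.

242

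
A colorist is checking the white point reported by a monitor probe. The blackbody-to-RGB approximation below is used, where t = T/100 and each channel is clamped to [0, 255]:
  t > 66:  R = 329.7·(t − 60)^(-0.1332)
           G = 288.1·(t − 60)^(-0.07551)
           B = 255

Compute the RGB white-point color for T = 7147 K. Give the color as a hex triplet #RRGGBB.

#EEF0FF

t = 7147/100 = 71.47; the t > 66 branch applies.
R = 329.7·(71.47 − 60)^(-0.1332) = 329.7·11.47^(-0.1332) = 329.7·0.72255 = 238.224.
G = 288.1·(71.47 − 60)^(-0.07551) = 288.1·11.47^(-0.07551) = 288.1·0.83175 = 239.627.
B = 255 by definition for t > 66.
Rounded: (238, 240, 255).
In hex: #EEF0FF.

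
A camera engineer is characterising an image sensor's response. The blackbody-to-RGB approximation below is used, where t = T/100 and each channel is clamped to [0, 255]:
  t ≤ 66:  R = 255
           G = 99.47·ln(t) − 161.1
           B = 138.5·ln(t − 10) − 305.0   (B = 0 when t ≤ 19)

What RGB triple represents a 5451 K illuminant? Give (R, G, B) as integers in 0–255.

(255, 237, 221)

t = 5451/100 = 54.51; the t ≤ 66 branch applies.
R = 255 by definition for t ≤ 66.
G = 99.47·ln 54.51 − 161.1 = 99.47·3.9984 − 161.1 = 236.619.
B = 138.5·ln(54.51 − 10) − 305.0 = 138.5·ln 44.51 − 305.0 = 138.5·3.7957 − 305.0 = 220.706.
Rounded: (255, 237, 221).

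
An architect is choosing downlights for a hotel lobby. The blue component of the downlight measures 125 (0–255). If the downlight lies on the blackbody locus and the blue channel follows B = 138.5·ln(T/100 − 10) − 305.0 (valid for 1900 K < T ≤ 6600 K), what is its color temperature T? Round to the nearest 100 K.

ln(t − 10) = (125 + 305.0) / 138.5 = 3.1047.
t − 10 = e^3.1047 = 22.302, so t = 32.302.
T = 100·t = 3230 K → 3200 K to the nearest 100 K.

3200 K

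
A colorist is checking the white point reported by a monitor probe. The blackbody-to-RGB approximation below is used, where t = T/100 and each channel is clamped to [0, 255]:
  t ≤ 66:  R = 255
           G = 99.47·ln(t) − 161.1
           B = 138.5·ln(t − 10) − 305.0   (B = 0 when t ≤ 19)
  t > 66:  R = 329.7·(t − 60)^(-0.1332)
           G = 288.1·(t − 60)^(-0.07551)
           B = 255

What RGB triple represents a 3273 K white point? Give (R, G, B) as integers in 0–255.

(255, 186, 128)

t = 3273/100 = 32.73; the t ≤ 66 branch applies.
R = 255 by definition for t ≤ 66.
G = 99.47·ln 32.73 − 161.1 = 99.47·3.4883 − 161.1 = 185.880.
B = 138.5·ln(32.73 − 10) − 305.0 = 138.5·ln 22.73 − 305.0 = 138.5·3.1237 − 305.0 = 127.630.
Rounded: (255, 186, 128).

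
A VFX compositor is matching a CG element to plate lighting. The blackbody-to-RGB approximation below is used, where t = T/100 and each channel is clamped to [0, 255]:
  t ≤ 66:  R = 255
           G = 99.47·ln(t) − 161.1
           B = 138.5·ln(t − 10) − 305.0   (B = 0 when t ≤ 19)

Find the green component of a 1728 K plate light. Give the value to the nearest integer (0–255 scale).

t = 1728/100 = 17.28; the t ≤ 66 branch applies.
G = 99.47·ln 17.28 − 161.1 = 99.47·2.8495 − 161.1 = 122.345.
Rounded: 122.

122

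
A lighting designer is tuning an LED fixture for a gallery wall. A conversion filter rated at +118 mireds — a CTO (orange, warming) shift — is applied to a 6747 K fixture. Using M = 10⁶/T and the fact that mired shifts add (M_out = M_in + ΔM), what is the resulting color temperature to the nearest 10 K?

3760 K

M_in = 10⁶/6747 = 148.21 mireds.
M_out = 148.21 + (+118) = 266.21 mireds.
T_out = 10⁶/266.21 = 3756.4 K → 3760 K.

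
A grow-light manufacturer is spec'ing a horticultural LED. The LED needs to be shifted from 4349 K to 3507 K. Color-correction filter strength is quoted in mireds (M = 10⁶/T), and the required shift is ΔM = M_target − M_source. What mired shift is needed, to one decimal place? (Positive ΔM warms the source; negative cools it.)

+55.2 mireds

M_source = 10⁶/4349 = 229.938; M_target = 10⁶/3507 = 285.144.
ΔM = 285.144 − 229.938 = 55.206 → +55.2 mireds, a warming shift.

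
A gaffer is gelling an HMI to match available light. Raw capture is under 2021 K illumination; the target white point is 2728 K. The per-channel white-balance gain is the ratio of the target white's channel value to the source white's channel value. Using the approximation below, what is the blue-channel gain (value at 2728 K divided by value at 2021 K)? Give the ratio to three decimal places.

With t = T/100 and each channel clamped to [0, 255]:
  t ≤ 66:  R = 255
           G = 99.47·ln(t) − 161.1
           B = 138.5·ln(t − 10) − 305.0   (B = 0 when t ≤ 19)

At 2021 K (t = 20.21):
  B = 138.5·ln(20.21 − 10) − 305.0 = 138.5·ln 10.21 − 305.0 = 138.5·2.3234 − 305.0 = 16.786.
At 2728 K (t = 27.28):
  B = 138.5·ln(27.28 − 10) − 305.0 = 138.5·ln 17.28 − 305.0 = 138.5·2.8495 − 305.0 = 89.663.
Gain = 89.663 / 16.786 = 5.3414 → 5.341.

5.341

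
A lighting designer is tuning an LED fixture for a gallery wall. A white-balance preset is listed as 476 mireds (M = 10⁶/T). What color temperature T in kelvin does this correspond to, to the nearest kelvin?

T = 10⁶ / 476 = 2100.84 K → 2101 K.

2101 K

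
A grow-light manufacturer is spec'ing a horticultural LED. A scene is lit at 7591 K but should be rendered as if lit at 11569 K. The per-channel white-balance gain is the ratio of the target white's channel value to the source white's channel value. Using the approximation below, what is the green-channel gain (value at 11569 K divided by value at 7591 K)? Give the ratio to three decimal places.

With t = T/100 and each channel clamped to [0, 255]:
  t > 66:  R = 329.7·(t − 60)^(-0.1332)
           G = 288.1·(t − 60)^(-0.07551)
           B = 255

At 7591 K (t = 75.91):
  G = 288.1·(75.91 − 60)^(-0.07551) = 288.1·15.91^(-0.07551) = 288.1·0.81145 = 233.779.
At 11569 K (t = 115.69):
  G = 288.1·(115.69 − 60)^(-0.07551) = 288.1·55.69^(-0.07551) = 288.1·0.73820 = 212.677.
Gain = 212.677 / 233.779 = 0.9097 → 0.910.

0.910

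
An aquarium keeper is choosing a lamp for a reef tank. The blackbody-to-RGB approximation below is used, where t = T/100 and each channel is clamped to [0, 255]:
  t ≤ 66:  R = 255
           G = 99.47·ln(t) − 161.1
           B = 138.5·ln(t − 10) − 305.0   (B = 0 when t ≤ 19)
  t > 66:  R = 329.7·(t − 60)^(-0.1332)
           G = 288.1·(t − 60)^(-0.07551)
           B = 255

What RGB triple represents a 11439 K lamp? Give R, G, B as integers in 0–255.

R=194, G=213, B=255

t = 11439/100 = 114.39; the t > 66 branch applies.
R = 329.7·(114.39 − 60)^(-0.1332) = 329.7·54.39^(-0.1332) = 329.7·0.58726 = 193.619.
G = 288.1·(114.39 − 60)^(-0.07551) = 288.1·54.39^(-0.07551) = 288.1·0.73952 = 213.056.
B = 255 by definition for t > 66.
Rounded: (194, 213, 255).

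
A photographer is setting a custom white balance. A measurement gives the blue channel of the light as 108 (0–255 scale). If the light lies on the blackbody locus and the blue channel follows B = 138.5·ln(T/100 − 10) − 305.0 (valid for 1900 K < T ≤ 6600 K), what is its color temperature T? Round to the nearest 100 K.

ln(t − 10) = (108 + 305.0) / 138.5 = 2.9819.
t − 10 = e^2.9819 = 19.726, so t = 29.726.
T = 100·t = 2973 K → 3000 K to the nearest 100 K.

3000 K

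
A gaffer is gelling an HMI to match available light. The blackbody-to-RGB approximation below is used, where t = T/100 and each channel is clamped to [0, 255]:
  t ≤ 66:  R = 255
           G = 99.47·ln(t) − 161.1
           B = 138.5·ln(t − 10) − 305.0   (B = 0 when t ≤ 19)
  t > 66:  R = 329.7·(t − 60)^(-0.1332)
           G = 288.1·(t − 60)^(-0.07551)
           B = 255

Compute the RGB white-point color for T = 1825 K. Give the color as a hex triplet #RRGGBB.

#FF8000

t = 1825/100 = 18.25; the t ≤ 66 branch applies.
R = 255 by definition for t ≤ 66.
G = 99.47·ln 18.25 − 161.1 = 99.47·2.9042 − 161.1 = 127.777.
t = 18.25 ≤ 19, so B = 0.
Rounded: (255, 128, 0).
In hex: #FF8000.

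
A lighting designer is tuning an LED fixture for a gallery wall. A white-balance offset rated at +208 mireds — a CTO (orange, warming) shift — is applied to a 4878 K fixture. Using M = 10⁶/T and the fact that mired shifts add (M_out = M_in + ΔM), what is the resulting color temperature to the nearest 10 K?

2420 K

M_in = 10⁶/4878 = 205.00 mireds.
M_out = 205.00 + (+208) = 413.00 mireds.
T_out = 10⁶/413.00 = 2421.3 K → 2420 K.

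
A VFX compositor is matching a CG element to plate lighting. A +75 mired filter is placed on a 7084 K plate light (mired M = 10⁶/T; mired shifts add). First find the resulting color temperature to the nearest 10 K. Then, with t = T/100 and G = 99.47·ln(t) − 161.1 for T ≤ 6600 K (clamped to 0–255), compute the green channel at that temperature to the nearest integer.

M_in = 10⁶/7084 = 141.16; M_out = 141.16 + (+75) = 216.16.
T_out = 10⁶/216.16 = 4626.1 K → 4630 K; t = 46.3.
G = 99.47·ln 46.3 − 161.1 = 99.47·3.8351 − 161.1 = 220.382.
Rounded: 220.

220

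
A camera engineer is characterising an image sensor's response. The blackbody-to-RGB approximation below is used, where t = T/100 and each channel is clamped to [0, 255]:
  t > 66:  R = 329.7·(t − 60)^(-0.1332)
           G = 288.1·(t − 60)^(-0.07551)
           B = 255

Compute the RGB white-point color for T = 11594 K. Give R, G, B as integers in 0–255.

R=193, G=213, B=255

t = 11594/100 = 115.94; the t > 66 branch applies.
R = 329.7·(115.94 − 60)^(-0.1332) = 329.7·55.94^(-0.1332) = 329.7·0.58506 = 192.896.
G = 288.1·(115.94 − 60)^(-0.07551) = 288.1·55.94^(-0.07551) = 288.1·0.73795 = 212.605.
B = 255 by definition for t > 66.
Rounded: (193, 213, 255).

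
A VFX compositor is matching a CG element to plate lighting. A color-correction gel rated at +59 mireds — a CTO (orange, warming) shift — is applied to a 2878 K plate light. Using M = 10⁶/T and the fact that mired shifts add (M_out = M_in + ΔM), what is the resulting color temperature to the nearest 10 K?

M_in = 10⁶/2878 = 347.46 mireds.
M_out = 347.46 + (+59) = 406.46 mireds.
T_out = 10⁶/406.46 = 2460.2 K → 2460 K.

2460 K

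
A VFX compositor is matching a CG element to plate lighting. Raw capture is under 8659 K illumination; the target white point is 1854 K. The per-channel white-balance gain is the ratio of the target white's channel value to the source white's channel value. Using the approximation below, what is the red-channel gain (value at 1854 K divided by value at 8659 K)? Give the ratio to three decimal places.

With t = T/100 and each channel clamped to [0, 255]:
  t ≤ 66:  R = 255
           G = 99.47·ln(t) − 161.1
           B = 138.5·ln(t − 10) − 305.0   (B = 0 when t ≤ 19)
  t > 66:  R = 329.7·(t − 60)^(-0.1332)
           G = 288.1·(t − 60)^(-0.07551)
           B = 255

At 8659 K (t = 86.59):
  R = 329.7·(86.59 − 60)^(-0.1332) = 329.7·26.59^(-0.1332) = 329.7·0.64599 = 212.984.
At 1854 K (t = 18.54):
  R = 255 by definition for t ≤ 66.
Gain = 255.000 / 212.984 = 1.1973 → 1.197.

1.197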